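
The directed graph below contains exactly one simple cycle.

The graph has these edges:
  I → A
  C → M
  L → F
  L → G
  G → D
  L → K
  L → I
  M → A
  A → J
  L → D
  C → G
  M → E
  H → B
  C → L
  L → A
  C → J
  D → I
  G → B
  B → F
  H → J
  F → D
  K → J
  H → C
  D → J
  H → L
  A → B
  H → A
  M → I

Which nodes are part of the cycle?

A, B, D, F, I

DFS with gray/black marking from B:
B gray
  F gray
    D gray
      I gray
        A gray
          J gray
          J black
          A→B: B is gray → back edge
Back edge closes the cycle B → F → D → I → A → B; its vertices are {A, B, D, F, I}.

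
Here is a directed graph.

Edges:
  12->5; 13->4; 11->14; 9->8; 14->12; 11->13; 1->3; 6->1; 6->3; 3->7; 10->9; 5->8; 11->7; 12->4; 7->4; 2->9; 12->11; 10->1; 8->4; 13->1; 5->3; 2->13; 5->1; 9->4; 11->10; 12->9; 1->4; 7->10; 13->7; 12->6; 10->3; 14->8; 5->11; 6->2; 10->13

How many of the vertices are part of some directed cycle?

9

A vertex is on a directed cycle iff it belongs to a strongly connected component of size ≥ 2 (or has a self-loop).
The vertices on cycles are {1, 3, 5, 7, 10, 11, 12, 13, 14} — 9 in total.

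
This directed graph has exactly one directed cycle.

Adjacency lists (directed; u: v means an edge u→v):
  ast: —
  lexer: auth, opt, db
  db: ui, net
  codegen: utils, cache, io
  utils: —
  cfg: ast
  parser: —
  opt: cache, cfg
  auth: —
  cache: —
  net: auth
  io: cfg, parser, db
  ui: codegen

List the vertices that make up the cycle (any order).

db, io, ui, codegen

DFS with gray/black marking from db:
db gray
  ui gray
    codegen gray
      utils gray
      utils black
      cache gray
      cache black
      io gray
        cfg gray
          ast gray
          ast black
        cfg black
        parser gray
        parser black
        io→db: db is gray → back edge
Back edge closes the cycle db → ui → codegen → io → db; its vertices are {db, io, ui, codegen}.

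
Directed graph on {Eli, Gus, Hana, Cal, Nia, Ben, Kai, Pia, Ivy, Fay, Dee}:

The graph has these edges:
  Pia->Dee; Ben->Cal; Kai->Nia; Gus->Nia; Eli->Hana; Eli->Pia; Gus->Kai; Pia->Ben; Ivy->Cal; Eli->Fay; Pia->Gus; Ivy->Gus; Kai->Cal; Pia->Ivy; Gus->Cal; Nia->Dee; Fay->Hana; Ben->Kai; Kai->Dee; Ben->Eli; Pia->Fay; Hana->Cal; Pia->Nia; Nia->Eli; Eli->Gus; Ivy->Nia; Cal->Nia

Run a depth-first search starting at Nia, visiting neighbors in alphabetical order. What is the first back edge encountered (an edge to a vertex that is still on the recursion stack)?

Cal→Nia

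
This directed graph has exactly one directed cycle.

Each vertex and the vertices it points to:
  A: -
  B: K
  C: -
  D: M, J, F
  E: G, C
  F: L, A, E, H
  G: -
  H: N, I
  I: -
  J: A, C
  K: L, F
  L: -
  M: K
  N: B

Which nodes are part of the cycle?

DFS with gray/black marking from F:
F gray
  L gray
  L black
  A gray
  A black
  E gray
    G gray
    G black
    C gray
    C black
  E black
  H gray
    N gray
      B gray
        K gray
          K→L: L black — skip
          K→F: F is gray → back edge
Back edge closes the cycle F → H → N → B → K → F; its vertices are {B, F, H, K, N}.

B, F, H, K, N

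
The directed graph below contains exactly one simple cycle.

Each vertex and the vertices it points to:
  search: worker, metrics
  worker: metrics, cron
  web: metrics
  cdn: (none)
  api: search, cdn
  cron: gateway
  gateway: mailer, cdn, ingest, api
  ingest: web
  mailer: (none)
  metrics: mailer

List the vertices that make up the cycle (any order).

api, cron, search, worker, gateway

DFS with gray/black marking from gateway:
gateway gray
  mailer gray
  mailer black
  cdn gray
  cdn black
  ingest gray
    web gray
      metrics gray
        metrics→mailer: mailer black — skip
      metrics black
    web black
  ingest black
  api gray
    search gray
      worker gray
        worker→metrics: metrics black — skip
        cron gray
          cron→gateway: gateway is gray → back edge
Back edge closes the cycle gateway → api → search → worker → cron → gateway; its vertices are {api, cron, search, worker, gateway}.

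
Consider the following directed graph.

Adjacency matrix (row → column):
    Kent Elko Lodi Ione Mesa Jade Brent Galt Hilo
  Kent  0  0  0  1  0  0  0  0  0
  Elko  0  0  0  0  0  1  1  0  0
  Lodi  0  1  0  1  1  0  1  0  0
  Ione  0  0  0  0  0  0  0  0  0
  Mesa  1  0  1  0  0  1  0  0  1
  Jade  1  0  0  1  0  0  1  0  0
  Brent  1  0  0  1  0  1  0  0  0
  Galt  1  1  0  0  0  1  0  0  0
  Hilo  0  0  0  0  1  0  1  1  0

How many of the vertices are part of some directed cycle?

5

A vertex is on a directed cycle iff it belongs to a strongly connected component of size ≥ 2 (or has a self-loop).
The vertices on cycles are {Hilo, Jade, Lodi, Mesa, Brent} — 5 in total.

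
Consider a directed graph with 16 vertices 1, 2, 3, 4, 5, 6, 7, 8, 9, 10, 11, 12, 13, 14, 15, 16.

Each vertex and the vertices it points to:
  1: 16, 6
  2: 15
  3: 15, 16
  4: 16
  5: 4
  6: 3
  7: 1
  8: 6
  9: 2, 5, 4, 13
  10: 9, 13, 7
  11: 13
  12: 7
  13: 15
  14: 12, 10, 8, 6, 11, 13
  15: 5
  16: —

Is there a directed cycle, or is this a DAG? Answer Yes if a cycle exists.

DFS with white/gray/black marking, starting from 10:
10 gray
  9 gray
    2 gray
      15 gray
        5 gray
          4 gray
            16 gray
            16 black
          4 black
        5 black
      15 black
    2 black
    9→5: 5 black — skip
    9→4: 4 black — skip
    13 gray
      13→15: 15 black — skip
    13 black
  9 black
  10→13: 13 black — skip
  7 gray
    1 gray
      1→16: 16 black — skip
      6 gray
        3 gray
          3→15: 15 black — skip
          3→16: 16 black — skip
        3 black
      6 black
    1 black
  7 black
10 black
8 gray
  8→6: 6 black — skip
8 black
11 gray
  11→13: 13 black — skip
11 black
12 gray
  12→7: 7 black — skip
12 black
14 gray
  14→12: 12 black — skip
  14→10: 10 black — skip
  14→8: 8 black — skip
  14→6: 6 black — skip
  14→11: 11 black — skip
  14→13: 13 black — skip
14 black
Every edge goes to a white or black vertex — no back edge, so the graph is acyclic.

No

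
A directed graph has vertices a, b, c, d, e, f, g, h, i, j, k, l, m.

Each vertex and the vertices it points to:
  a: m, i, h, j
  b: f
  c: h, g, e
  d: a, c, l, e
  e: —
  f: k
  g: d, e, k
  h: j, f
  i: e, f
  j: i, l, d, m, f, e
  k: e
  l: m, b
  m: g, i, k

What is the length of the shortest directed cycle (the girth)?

3

For each vertex v, BFS finds the shortest path from v back to v.
The shortest such closed walk is d → c → g → d, length 3.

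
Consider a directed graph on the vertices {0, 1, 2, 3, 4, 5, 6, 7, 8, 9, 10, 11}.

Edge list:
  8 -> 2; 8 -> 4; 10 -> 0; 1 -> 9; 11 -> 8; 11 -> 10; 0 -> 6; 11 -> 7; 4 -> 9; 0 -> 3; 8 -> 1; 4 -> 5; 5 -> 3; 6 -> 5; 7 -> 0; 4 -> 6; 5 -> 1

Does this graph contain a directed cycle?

No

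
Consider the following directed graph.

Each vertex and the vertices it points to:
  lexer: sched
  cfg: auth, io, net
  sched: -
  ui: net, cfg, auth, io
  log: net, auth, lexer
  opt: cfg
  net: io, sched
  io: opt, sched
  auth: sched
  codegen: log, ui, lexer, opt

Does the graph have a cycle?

DFS with white/gray/black marking, starting from cfg:
cfg gray
  auth gray
    sched gray
    sched black
  auth black
  io gray
    opt gray
      opt→cfg: cfg is gray → back edge
Back edge found, so a cycle exists: cfg → io → opt → cfg.

Yes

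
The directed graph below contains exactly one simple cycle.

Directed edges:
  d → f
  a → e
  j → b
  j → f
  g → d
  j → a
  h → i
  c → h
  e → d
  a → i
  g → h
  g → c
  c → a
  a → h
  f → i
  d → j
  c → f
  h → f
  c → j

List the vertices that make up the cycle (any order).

a, d, e, j

DFS with gray/black marking from d:
d gray
  f gray
    i gray
    i black
  f black
  j gray
    b gray
    b black
    a gray
      a→i: i black — skip
      h gray
        h→f: f black — skip
        h→i: i black — skip
      h black
      e gray
        e→d: d is gray → back edge
Back edge closes the cycle d → j → a → e → d; its vertices are {a, d, e, j}.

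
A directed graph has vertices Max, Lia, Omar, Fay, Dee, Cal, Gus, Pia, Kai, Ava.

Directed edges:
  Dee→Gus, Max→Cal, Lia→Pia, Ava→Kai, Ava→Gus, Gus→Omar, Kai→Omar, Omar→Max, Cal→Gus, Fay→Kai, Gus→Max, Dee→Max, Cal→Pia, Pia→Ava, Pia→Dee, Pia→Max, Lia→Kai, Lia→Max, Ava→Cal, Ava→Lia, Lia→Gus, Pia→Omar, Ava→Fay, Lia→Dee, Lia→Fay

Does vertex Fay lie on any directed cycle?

Yes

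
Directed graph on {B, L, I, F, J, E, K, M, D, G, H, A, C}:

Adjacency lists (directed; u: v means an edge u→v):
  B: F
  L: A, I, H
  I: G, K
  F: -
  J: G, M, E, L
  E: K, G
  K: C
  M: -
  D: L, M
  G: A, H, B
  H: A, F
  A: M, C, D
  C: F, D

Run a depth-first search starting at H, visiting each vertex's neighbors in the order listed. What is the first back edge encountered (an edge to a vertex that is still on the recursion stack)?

DFS from H (visiting each vertex's neighbors in the order listed); mark gray on enter, black on exit:
H gray
  A gray
    M gray
    M black
    C gray
      F gray
      F black
      D gray
        L gray
          L→A: A is gray → back edge
First back edge: L → A.

L->A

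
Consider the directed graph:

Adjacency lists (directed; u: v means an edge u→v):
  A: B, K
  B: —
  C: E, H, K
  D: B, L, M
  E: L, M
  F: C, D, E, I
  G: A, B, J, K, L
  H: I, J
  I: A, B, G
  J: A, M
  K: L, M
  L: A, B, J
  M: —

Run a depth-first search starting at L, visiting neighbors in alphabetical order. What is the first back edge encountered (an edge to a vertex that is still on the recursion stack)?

K->L

DFS from L (visiting neighbors in alphabetical order); mark gray on enter, black on exit:
L gray
  A gray
    B gray
    B black
    K gray
      K→L: L is gray → back edge
First back edge: K → L.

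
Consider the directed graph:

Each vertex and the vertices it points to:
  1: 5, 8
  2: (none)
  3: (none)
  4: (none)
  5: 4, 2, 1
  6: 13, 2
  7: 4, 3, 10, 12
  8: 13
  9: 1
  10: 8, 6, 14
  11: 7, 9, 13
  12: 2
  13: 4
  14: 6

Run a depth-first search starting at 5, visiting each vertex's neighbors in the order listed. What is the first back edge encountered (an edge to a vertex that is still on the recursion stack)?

1->5

DFS from 5 (visiting each vertex's neighbors in the order listed); mark gray on enter, black on exit:
5 gray
  4 gray
  4 black
  2 gray
  2 black
  1 gray
    1→5: 5 is gray → back edge
First back edge: 1 → 5.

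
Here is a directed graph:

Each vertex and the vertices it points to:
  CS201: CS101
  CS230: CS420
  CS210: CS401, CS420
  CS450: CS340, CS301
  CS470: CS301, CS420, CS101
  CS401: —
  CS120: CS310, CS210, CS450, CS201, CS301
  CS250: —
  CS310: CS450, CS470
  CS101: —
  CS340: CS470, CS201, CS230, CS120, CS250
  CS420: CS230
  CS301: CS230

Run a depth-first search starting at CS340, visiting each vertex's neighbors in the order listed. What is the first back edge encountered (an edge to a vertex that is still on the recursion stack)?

CS420->CS230

DFS from CS340 (visiting each vertex's neighbors in the order listed); mark gray on enter, black on exit:
CS340 gray
  CS470 gray
    CS301 gray
      CS230 gray
        CS420 gray
          CS420→CS230: CS230 is gray → back edge
First back edge: CS420 → CS230.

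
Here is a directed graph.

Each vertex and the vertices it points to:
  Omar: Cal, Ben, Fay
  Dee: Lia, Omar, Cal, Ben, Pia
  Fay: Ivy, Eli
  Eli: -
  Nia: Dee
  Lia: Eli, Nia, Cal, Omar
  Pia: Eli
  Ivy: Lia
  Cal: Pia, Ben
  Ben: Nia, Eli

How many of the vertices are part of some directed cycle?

8

A vertex is on a directed cycle iff it belongs to a strongly connected component of size ≥ 2 (or has a self-loop).
The vertices on cycles are {Ben, Cal, Dee, Fay, Ivy, Lia, Nia, Omar} — 8 in total.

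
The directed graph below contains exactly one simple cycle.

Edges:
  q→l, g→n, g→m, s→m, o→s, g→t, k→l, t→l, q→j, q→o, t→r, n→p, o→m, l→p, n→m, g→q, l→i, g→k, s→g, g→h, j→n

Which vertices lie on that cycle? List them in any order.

g, o, q, s

DFS with gray/black marking from g:
g gray
  t gray
    r gray
    r black
    l gray
      p gray
      p black
      i gray
      i black
    l black
  t black
  m gray
  m black
  k gray
    k→l: l black — skip
  k black
  h gray
  h black
  n gray
    n→m: m black — skip
    n→p: p black — skip
  n black
  q gray
    q→l: l black — skip
    o gray
      o→m: m black — skip
      s gray
        s→m: m black — skip
        s→g: g is gray → back edge
Back edge closes the cycle g → q → o → s → g; its vertices are {g, o, q, s}.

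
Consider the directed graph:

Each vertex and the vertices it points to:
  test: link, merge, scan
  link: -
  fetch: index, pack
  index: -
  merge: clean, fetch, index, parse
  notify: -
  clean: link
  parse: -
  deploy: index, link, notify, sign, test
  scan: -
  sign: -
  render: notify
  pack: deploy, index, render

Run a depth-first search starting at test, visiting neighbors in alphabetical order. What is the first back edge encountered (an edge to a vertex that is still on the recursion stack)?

deploy->test

DFS from test (visiting neighbors in alphabetical order); mark gray on enter, black on exit:
test gray
  link gray
  link black
  merge gray
    clean gray
      clean→link: link black — skip
    clean black
    fetch gray
      index gray
      index black
      pack gray
        deploy gray
          deploy→index: index black — skip
          deploy→link: link black — skip
          notify gray
          notify black
          sign gray
          sign black
          deploy→test: test is gray → back edge
First back edge: deploy → test.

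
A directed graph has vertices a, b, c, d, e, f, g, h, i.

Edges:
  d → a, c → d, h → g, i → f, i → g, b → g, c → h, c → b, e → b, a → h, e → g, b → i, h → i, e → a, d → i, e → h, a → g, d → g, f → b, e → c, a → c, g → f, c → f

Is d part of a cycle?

Yes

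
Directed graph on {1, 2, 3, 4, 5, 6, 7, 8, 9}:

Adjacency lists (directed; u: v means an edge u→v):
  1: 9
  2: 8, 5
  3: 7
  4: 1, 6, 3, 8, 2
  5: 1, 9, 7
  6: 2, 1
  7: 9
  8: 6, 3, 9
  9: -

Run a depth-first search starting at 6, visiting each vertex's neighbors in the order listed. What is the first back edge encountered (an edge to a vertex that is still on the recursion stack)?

8→6

DFS from 6 (visiting each vertex's neighbors in the order listed); mark gray on enter, black on exit:
6 gray
  2 gray
    8 gray
      8→6: 6 is gray → back edge
First back edge: 8 → 6.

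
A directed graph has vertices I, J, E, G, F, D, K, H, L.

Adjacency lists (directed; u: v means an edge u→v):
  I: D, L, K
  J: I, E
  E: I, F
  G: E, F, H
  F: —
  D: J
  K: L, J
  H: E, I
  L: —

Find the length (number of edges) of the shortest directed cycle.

3

For each vertex v, BFS finds the shortest path from v back to v.
The shortest such closed walk is I → D → J → I, length 3.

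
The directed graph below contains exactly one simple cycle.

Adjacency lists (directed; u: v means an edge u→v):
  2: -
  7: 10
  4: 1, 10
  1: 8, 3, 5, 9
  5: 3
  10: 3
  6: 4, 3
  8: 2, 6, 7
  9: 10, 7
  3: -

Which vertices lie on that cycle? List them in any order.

1, 4, 6, 8

DFS with gray/black marking from 1:
1 gray
  8 gray
    2 gray
    2 black
    6 gray
      4 gray
        4→1: 1 is gray → back edge
Back edge closes the cycle 1 → 8 → 6 → 4 → 1; its vertices are {1, 4, 6, 8}.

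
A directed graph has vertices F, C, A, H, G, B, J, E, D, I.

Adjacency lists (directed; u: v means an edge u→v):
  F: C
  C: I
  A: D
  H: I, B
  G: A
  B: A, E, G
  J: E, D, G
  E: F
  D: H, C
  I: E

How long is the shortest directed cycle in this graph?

For each vertex v, BFS finds the shortest path from v back to v.
The shortest such closed walk is D → H → B → A → D, length 4.

4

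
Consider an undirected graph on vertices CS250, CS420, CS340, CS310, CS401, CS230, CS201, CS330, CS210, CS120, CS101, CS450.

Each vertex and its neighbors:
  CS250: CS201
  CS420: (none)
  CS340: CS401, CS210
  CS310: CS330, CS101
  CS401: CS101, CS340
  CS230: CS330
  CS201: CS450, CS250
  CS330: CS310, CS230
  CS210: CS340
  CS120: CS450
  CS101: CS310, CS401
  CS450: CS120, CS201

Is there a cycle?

No

DFS, tracking each vertex's parent; an edge to a visited non-parent vertex closes a cycle.
Start from CS420:
visit CS420 (parent –)
visit CS250 (parent –)
  visit CS201 (parent CS250)
    visit CS450 (parent CS201)
      visit CS120 (parent CS450)
        CS120–CS450: parent, skip
      CS450–CS201: parent, skip
    CS201–CS250: parent, skip
visit CS340 (parent –)
  visit CS401 (parent CS340)
    visit CS101 (parent CS401)
      visit CS310 (parent CS101)
        visit CS330 (parent CS310)
          CS330–CS310: parent, skip
          visit CS230 (parent CS330)
            CS230–CS330: parent, skip
        CS310–CS101: parent, skip
      CS101–CS401: parent, skip
    CS401–CS340: parent, skip
  visit CS210 (parent CS340)
    CS210–CS340: parent, skip
No non-parent visited neighbor found — the graph is a forest.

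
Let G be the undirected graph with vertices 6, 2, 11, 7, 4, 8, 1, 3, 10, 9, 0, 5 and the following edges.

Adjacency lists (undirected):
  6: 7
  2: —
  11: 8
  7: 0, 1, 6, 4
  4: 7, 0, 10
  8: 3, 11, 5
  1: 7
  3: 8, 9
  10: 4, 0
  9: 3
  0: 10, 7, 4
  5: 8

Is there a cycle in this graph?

DFS, tracking each vertex's parent; an edge to a visited non-parent vertex closes a cycle.
Start from 6:
visit 6 (parent –)
  visit 7 (parent 6)
    visit 0 (parent 7)
      visit 10 (parent 0)
        visit 4 (parent 10)
          4–7: 7 visited and ≠ parent → cycle
Cycle: 7 – 0 – 10 – 4 – 7.

Yes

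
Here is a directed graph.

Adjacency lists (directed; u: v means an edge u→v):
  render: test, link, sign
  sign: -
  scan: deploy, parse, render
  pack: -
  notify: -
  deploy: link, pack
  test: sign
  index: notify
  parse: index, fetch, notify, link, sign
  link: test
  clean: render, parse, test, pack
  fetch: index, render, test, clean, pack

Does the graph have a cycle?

Yes

DFS with white/gray/black marking, starting from sign:
sign gray
sign black
render gray
  test gray
    test→sign: sign black — skip
  test black
  link gray
    link→test: test black — skip
  link black
  render→sign: sign black — skip
render black
scan gray
  deploy gray
    deploy→link: link black — skip
    pack gray
    pack black
  deploy black
  parse gray
    index gray
      notify gray
      notify black
    index black
    fetch gray
      fetch→index: index black — skip
      fetch→render: render black — skip
      fetch→test: test black — skip
      clean gray
        clean→render: render black — skip
        clean→parse: parse is gray → back edge
Back edge found, so a cycle exists: parse → fetch → clean → parse.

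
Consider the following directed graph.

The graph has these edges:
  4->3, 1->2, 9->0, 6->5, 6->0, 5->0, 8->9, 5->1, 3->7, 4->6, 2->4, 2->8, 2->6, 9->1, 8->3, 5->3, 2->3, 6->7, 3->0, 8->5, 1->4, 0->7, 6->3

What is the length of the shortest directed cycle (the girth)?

4

For each vertex v, BFS finds the shortest path from v back to v.
The shortest such closed walk is 2 → 6 → 5 → 1 → 2, length 4.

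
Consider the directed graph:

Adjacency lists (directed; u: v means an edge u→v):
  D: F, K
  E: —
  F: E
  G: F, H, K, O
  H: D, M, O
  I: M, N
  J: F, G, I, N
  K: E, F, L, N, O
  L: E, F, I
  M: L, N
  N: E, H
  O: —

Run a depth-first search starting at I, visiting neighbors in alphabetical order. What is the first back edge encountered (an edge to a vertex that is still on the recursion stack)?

DFS from I (visiting neighbors in alphabetical order); mark gray on enter, black on exit:
I gray
  M gray
    L gray
      E gray
      E black
      F gray
        F→E: E black — skip
      F black
      L→I: I is gray → back edge
First back edge: L → I.

L->I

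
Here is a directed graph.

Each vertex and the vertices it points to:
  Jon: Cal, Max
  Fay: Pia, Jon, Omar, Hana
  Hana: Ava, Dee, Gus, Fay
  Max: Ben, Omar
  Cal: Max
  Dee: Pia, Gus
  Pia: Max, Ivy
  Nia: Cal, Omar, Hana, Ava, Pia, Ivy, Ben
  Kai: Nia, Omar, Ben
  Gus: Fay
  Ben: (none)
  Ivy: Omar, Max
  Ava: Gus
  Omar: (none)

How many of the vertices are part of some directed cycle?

A vertex is on a directed cycle iff it belongs to a strongly connected component of size ≥ 2 (or has a self-loop).
The vertices on cycles are {Ava, Dee, Fay, Gus, Hana} — 5 in total.

5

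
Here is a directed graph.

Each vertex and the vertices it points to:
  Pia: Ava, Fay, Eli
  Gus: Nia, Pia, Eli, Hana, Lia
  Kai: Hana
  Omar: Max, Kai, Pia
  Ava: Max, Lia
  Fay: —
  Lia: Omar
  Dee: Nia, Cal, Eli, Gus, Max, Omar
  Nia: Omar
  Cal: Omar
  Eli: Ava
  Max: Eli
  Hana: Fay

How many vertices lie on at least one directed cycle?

6

A vertex is on a directed cycle iff it belongs to a strongly connected component of size ≥ 2 (or has a self-loop).
The vertices on cycles are {Ava, Eli, Lia, Max, Pia, Omar} — 6 in total.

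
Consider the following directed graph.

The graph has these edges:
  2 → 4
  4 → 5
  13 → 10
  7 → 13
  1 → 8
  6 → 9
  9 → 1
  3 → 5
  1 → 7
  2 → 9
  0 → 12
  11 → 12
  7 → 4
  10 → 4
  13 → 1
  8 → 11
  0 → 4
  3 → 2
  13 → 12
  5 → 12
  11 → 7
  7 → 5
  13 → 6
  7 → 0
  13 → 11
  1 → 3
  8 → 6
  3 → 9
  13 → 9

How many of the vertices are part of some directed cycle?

A vertex is on a directed cycle iff it belongs to a strongly connected component of size ≥ 2 (or has a self-loop).
The vertices on cycles are {1, 2, 3, 6, 7, 8, 9, 11, 13} — 9 in total.

9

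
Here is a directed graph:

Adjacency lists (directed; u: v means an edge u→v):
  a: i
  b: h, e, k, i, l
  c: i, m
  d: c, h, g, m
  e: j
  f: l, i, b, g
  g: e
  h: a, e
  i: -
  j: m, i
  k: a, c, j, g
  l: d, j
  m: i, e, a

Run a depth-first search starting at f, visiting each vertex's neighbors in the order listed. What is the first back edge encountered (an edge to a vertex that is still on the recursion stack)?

j→m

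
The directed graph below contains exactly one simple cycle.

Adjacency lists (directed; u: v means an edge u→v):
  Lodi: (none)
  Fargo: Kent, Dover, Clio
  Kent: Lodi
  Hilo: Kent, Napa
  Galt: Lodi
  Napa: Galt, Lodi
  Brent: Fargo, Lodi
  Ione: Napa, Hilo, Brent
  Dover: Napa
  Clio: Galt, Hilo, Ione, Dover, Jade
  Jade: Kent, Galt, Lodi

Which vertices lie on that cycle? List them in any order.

Clio, Ione, Brent, Fargo

DFS with gray/black marking from Fargo:
Fargo gray
  Kent gray
    Lodi gray
    Lodi black
  Kent black
  Dover gray
    Napa gray
      Galt gray
        Galt→Lodi: Lodi black — skip
      Galt black
      Napa→Lodi: Lodi black — skip
    Napa black
  Dover black
  Clio gray
    Clio→Galt: Galt black — skip
    Hilo gray
      Hilo→Kent: Kent black — skip
      Hilo→Napa: Napa black — skip
    Hilo black
    Ione gray
      Ione→Napa: Napa black — skip
      Ione→Hilo: Hilo black — skip
      Brent gray
        Brent→Fargo: Fargo is gray → back edge
Back edge closes the cycle Fargo → Clio → Ione → Brent → Fargo; its vertices are {Clio, Ione, Brent, Fargo}.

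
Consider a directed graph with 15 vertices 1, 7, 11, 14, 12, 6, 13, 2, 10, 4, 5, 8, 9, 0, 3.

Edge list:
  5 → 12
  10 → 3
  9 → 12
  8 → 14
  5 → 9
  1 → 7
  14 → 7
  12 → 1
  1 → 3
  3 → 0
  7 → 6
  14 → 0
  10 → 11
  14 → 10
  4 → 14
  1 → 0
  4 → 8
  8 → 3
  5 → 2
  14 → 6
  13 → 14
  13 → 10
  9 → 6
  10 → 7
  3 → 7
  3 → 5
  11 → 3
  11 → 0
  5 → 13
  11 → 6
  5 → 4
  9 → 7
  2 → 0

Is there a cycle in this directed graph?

DFS with white/gray/black marking, starting from 9:
9 gray
  12 gray
    1 gray
      7 gray
        6 gray
        6 black
      7 black
      3 gray
        5 gray
          4 gray
            8 gray
              8→3: 3 is gray → back edge
Back edge found, so a cycle exists: 3 → 5 → 4 → 8 → 3.

Yes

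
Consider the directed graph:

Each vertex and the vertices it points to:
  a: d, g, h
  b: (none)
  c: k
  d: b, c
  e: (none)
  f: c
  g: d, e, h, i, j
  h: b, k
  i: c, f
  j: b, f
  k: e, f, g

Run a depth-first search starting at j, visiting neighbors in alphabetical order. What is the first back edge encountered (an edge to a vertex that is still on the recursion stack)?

k->f

DFS from j (visiting neighbors in alphabetical order); mark gray on enter, black on exit:
j gray
  b gray
  b black
  f gray
    c gray
      k gray
        e gray
        e black
        k→f: f is gray → back edge
First back edge: k → f.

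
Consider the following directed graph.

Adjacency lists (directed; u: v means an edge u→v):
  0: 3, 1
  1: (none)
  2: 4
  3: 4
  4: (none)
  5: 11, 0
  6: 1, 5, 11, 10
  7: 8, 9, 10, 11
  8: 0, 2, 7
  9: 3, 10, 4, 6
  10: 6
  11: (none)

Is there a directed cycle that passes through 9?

9 lies on a cycle iff there is a path from 9 back to itself.
Exploring from 9, it never reaches itself; equivalently, its strongly connected component is a singleton.

No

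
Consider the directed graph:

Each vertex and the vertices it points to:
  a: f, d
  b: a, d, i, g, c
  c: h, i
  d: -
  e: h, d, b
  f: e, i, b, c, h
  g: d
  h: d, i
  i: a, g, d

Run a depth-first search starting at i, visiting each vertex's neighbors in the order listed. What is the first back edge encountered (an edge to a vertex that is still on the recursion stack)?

h→i

DFS from i (visiting each vertex's neighbors in the order listed); mark gray on enter, black on exit:
i gray
  a gray
    f gray
      e gray
        h gray
          d gray
          d black
          h→i: i is gray → back edge
First back edge: h → i.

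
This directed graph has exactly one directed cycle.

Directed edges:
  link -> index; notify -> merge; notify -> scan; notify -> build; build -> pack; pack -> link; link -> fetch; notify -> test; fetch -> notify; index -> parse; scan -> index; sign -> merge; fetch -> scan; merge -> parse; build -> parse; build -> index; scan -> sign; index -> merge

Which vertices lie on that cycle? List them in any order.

DFS with gray/black marking from link:
link gray
  index gray
    parse gray
    parse black
    merge gray
      merge→parse: parse black — skip
    merge black
  index black
  fetch gray
    scan gray
      scan→index: index black — skip
      sign gray
        sign→merge: merge black — skip
      sign black
    scan black
    notify gray
      build gray
        build→parse: parse black — skip
        build→index: index black — skip
        pack gray
          pack→link: link is gray → back edge
Back edge closes the cycle link → fetch → notify → build → pack → link; its vertices are {link, pack, build, fetch, notify}.

link, pack, build, fetch, notify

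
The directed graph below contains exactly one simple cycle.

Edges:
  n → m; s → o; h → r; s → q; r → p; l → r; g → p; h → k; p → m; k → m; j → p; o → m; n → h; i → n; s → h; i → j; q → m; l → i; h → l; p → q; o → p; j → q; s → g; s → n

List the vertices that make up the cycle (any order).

h, i, l, n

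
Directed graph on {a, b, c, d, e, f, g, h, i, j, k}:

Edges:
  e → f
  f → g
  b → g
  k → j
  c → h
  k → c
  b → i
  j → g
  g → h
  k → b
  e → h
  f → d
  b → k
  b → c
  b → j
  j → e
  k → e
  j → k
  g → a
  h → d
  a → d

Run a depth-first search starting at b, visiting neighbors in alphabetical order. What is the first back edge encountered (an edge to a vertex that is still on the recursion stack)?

k->b

DFS from b (visiting neighbors in alphabetical order); mark gray on enter, black on exit:
b gray
  c gray
    h gray
      d gray
      d black
    h black
  c black
  g gray
    a gray
      a→d: d black — skip
    a black
    g→h: h black — skip
  g black
  i gray
  i black
  j gray
    e gray
      f gray
        f→d: d black — skip
        f→g: g black — skip
      f black
      e→h: h black — skip
    e black
    j→g: g black — skip
    k gray
      k→b: b is gray → back edge
First back edge: k → b.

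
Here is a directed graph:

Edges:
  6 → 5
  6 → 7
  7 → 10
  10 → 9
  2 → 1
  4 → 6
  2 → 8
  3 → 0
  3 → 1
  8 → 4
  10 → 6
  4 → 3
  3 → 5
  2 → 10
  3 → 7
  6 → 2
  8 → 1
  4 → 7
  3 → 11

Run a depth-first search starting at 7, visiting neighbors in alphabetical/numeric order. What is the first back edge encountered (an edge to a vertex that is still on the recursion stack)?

3→7

DFS from 7 (visiting neighbors in alphabetical/numeric order); mark gray on enter, black on exit:
7 gray
  10 gray
    6 gray
      2 gray
        1 gray
        1 black
        8 gray
          8→1: 1 black — skip
          4 gray
            3 gray
              0 gray
              0 black
              3→1: 1 black — skip
              5 gray
              5 black
              3→7: 7 is gray → back edge
First back edge: 3 → 7.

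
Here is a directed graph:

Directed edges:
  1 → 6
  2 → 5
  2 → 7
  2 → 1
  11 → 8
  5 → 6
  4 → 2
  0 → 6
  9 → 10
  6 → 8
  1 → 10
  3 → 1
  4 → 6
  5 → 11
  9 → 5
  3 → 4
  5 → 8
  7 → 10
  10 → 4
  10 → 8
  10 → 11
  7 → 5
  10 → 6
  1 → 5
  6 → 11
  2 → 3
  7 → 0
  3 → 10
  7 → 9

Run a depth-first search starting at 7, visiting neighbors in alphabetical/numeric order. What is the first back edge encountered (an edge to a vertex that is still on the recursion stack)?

1->10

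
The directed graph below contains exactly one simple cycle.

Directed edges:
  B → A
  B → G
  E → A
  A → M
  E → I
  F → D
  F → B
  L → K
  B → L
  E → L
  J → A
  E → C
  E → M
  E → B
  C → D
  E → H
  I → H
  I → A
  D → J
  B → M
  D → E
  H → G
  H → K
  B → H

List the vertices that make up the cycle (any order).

C, D, E

DFS with gray/black marking from D:
D gray
  E gray
    L gray
      K gray
      K black
    L black
    M gray
    M black
    A gray
      A→M: M black — skip
    A black
    C gray
      C→D: D is gray → back edge
Back edge closes the cycle D → E → C → D; its vertices are {C, D, E}.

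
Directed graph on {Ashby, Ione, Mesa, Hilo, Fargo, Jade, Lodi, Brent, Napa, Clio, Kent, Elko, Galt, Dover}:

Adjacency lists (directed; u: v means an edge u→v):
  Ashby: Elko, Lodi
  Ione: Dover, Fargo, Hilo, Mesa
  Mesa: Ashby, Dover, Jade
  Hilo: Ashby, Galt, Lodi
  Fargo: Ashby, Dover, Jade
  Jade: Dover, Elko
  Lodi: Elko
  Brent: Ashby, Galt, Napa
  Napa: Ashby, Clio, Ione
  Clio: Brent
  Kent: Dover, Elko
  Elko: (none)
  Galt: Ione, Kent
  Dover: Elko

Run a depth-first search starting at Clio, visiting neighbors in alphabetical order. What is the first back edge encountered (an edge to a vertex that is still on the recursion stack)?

DFS from Clio (visiting neighbors in alphabetical order); mark gray on enter, black on exit:
Clio gray
  Brent gray
    Ashby gray
      Elko gray
      Elko black
      Lodi gray
        Lodi→Elko: Elko black — skip
      Lodi black
    Ashby black
    Galt gray
      Ione gray
        Dover gray
          Dover→Elko: Elko black — skip
        Dover black
        Fargo gray
          Fargo→Ashby: Ashby black — skip
          Fargo→Dover: Dover black — skip
          Jade gray
            Jade→Dover: Dover black — skip
            Jade→Elko: Elko black — skip
          Jade black
        Fargo black
        Hilo gray
          Hilo→Ashby: Ashby black — skip
          Hilo→Galt: Galt is gray → back edge
First back edge: Hilo → Galt.

Hilo→Galt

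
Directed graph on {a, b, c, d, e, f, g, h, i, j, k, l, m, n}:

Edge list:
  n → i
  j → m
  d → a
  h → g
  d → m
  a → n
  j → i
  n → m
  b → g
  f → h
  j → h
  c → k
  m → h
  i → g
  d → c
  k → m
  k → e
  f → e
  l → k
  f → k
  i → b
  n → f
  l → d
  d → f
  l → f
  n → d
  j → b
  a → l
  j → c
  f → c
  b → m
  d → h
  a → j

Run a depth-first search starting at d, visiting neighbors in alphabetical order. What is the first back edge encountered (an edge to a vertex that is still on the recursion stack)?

l→d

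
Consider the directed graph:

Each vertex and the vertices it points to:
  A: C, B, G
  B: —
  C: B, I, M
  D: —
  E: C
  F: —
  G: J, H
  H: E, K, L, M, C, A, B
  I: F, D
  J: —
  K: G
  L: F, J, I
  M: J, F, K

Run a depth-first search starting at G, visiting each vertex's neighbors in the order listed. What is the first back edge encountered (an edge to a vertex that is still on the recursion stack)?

DFS from G (visiting each vertex's neighbors in the order listed); mark gray on enter, black on exit:
G gray
  J gray
  J black
  H gray
    E gray
      C gray
        B gray
        B black
        I gray
          F gray
          F black
          D gray
          D black
        I black
        M gray
          M→J: J black — skip
          M→F: F black — skip
          K gray
            K→G: G is gray → back edge
First back edge: K → G.

K→G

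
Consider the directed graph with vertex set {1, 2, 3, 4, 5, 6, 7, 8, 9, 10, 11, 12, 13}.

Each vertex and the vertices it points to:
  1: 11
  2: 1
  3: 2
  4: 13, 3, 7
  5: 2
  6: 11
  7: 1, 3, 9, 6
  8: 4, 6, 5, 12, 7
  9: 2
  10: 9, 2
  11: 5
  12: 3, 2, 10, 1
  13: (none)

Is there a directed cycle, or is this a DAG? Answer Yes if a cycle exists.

DFS with white/gray/black marking, starting from 7:
7 gray
  1 gray
    11 gray
      5 gray
        2 gray
          2→1: 1 is gray → back edge
Back edge found, so a cycle exists: 1 → 11 → 5 → 2 → 1.

Yes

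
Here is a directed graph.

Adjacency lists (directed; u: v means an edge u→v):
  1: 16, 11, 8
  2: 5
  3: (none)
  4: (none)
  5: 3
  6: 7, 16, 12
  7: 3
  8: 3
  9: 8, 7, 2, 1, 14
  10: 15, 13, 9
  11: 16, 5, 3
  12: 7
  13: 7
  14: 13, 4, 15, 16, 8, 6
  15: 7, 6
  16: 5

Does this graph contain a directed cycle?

DFS with white/gray/black marking, starting from 16:
16 gray
  5 gray
    3 gray
    3 black
  5 black
16 black
1 gray
  1→16: 16 black — skip
  11 gray
    11→16: 16 black — skip
    11→5: 5 black — skip
    11→3: 3 black — skip
  11 black
  8 gray
    8→3: 3 black — skip
  8 black
1 black
2 gray
  2→5: 5 black — skip
2 black
4 gray
4 black
6 gray
  7 gray
    7→3: 3 black — skip
  7 black
  6→16: 16 black — skip
  12 gray
    12→7: 7 black — skip
  12 black
6 black
9 gray
  9→8: 8 black — skip
  9→7: 7 black — skip
  9→2: 2 black — skip
  9→1: 1 black — skip
  14 gray
    13 gray
      13→7: 7 black — skip
    13 black
    14→4: 4 black — skip
    15 gray
      15→7: 7 black — skip
      15→6: 6 black — skip
    15 black
    14→16: 16 black — skip
    14→8: 8 black — skip
    14→6: 6 black — skip
  14 black
9 black
10 gray
  10→15: 15 black — skip
  10→13: 13 black — skip
  10→9: 9 black — skip
10 black
Every edge goes to a white or black vertex — no back edge, so the graph is acyclic.

No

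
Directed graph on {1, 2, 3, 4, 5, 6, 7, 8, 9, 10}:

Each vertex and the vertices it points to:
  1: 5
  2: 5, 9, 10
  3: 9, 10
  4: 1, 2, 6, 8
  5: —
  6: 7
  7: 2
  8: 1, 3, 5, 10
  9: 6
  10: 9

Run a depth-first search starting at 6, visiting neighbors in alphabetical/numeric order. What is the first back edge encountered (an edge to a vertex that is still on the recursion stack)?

9→6

DFS from 6 (visiting neighbors in alphabetical/numeric order); mark gray on enter, black on exit:
6 gray
  7 gray
    2 gray
      5 gray
      5 black
      9 gray
        9→6: 6 is gray → back edge
First back edge: 9 → 6.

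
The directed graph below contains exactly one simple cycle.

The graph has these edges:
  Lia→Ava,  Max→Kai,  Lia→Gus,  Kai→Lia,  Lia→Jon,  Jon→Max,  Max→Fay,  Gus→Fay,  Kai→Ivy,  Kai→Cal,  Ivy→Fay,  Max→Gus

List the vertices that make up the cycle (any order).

Jon, Kai, Lia, Max

DFS with gray/black marking from Max:
Max gray
  Kai gray
    Ivy gray
      Fay gray
      Fay black
    Ivy black
    Lia gray
      Jon gray
        Jon→Max: Max is gray → back edge
Back edge closes the cycle Max → Kai → Lia → Jon → Max; its vertices are {Jon, Kai, Lia, Max}.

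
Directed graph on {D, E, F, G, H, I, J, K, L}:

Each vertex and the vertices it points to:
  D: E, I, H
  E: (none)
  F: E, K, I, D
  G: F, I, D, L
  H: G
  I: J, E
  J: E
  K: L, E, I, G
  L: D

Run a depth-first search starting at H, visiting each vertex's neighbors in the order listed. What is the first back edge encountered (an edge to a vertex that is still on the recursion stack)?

DFS from H (visiting each vertex's neighbors in the order listed); mark gray on enter, black on exit:
H gray
  G gray
    F gray
      E gray
      E black
      K gray
        L gray
          D gray
            D→E: E black — skip
            I gray
              J gray
                J→E: E black — skip
              J black
              I→E: E black — skip
            I black
            D→H: H is gray → back edge
First back edge: D → H.

D→H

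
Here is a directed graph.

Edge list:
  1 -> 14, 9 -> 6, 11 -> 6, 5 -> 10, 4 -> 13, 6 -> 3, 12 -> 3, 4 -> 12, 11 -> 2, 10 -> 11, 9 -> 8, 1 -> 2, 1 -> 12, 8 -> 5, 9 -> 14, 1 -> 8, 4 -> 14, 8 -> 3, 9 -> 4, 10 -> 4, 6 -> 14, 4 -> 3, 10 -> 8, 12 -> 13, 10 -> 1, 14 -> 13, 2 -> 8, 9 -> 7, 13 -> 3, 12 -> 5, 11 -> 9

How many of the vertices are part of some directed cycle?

A vertex is on a directed cycle iff it belongs to a strongly connected component of size ≥ 2 (or has a self-loop).
The vertices on cycles are {1, 2, 4, 5, 8, 9, 10, 11, 12} — 9 in total.

9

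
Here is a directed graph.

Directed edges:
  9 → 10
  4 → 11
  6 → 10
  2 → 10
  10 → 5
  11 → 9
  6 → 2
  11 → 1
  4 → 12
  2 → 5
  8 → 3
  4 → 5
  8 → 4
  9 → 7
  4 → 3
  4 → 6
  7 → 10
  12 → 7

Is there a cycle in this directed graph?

DFS with white/gray/black marking, starting from 1:
1 gray
1 black
2 gray
  10 gray
    5 gray
    5 black
  10 black
  2→5: 5 black — skip
2 black
3 gray
3 black
4 gray
  4→3: 3 black — skip
  11 gray
    11→1: 1 black — skip
    9 gray
      7 gray
        7→10: 10 black — skip
      7 black
      9→10: 10 black — skip
    9 black
  11 black
  6 gray
    6→10: 10 black — skip
    6→2: 2 black — skip
  6 black
  4→5: 5 black — skip
  12 gray
    12→7: 7 black — skip
  12 black
4 black
8 gray
  8→3: 3 black — skip
  8→4: 4 black — skip
8 black
Every edge goes to a white or black vertex — no back edge, so the graph is acyclic.

No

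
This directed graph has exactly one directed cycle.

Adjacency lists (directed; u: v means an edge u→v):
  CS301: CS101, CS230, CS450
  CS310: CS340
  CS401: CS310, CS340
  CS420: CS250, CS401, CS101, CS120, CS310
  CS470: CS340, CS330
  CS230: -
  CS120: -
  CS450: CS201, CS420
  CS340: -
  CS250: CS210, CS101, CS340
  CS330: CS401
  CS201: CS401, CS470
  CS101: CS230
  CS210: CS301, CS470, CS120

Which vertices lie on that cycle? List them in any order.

DFS with gray/black marking from CS210:
CS210 gray
  CS301 gray
    CS101 gray
      CS230 gray
      CS230 black
    CS101 black
    CS301→CS230: CS230 black — skip
    CS450 gray
      CS201 gray
        CS401 gray
          CS310 gray
            CS340 gray
            CS340 black
          CS310 black
          CS401→CS340: CS340 black — skip
        CS401 black
        CS470 gray
          CS470→CS340: CS340 black — skip
          CS330 gray
            CS330→CS401: CS401 black — skip
          CS330 black
        CS470 black
      CS201 black
      CS420 gray
        CS250 gray
          CS250→CS210: CS210 is gray → back edge
Back edge closes the cycle CS210 → CS301 → CS450 → CS420 → CS250 → CS210; its vertices are {CS210, CS250, CS301, CS420, CS450}.

CS210, CS250, CS301, CS420, CS450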